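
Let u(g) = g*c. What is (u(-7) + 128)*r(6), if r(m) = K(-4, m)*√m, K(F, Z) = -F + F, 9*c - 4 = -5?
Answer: 0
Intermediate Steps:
c = -⅑ (c = 4/9 + (⅑)*(-5) = 4/9 - 5/9 = -⅑ ≈ -0.11111)
u(g) = -g/9 (u(g) = g*(-⅑) = -g/9)
K(F, Z) = 0
r(m) = 0 (r(m) = 0*√m = 0)
(u(-7) + 128)*r(6) = (-⅑*(-7) + 128)*0 = (7/9 + 128)*0 = (1159/9)*0 = 0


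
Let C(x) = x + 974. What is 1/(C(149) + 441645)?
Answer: 1/442768 ≈ 2.2585e-6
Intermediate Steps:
C(x) = 974 + x
1/(C(149) + 441645) = 1/((974 + 149) + 441645) = 1/(1123 + 441645) = 1/442768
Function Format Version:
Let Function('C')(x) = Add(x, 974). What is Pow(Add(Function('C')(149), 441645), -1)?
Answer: Rational(1, 442768) ≈ 2.2585e-6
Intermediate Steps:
Function('C')(x) = Add(974, x)
Pow(Add(Function('C')(149), 441645), -1) = Pow(Add(Add(974, 149), 441645), -1) = Pow(Add(1123, 441645), -1) = Pow(442768, -1) = Rational(1, 442768)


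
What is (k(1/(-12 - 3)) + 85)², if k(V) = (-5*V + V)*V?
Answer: 365612641/50625 ≈ 7222.0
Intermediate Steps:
k(V) = -4*V² (k(V) = (-4*V)*V = -4*V²)
(k(1/(-12 - 3)) + 85)² = (-4/(-12 - 3)² + 85)² = (-4*(1/(-15))² + 85)² = (-4*(-1/15)² + 85)² = (-4*1/225 + 85)² = (-4/225 + 85)² = (19121/225)² = 365612641/50625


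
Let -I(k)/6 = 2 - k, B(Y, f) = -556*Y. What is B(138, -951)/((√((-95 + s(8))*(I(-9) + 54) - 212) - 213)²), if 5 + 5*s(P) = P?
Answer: -88793094360/49391062081 - 326861280*√5755/49391062081 ≈ -2.2998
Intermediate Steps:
s(P) = -1 + P/5
I(k) = -12 + 6*k (I(k) = -6*(2 - k) = -12 + 6*k)
B(138, -951)/((√((-95 + s(8))*(I(-9) + 54) - 212) - 213)²) = (-556*138)/((√((-95 + (-1 + (⅕)*8))*((-12 + 6*(-9)) + 54) - 212) - 213)²) = -76728/(√((-95 + (-1 + 8/5))*((-12 - 54) + 54) - 212) - 213)² = -76728/(√((-95 + ⅗)*(-66 + 54) - 212) - 213)² = -76728/(√(-472/5*(-12) - 212) - 213)² = -76728/(√(5664/5 - 212) - 213)² = -76728/(√(4604/5) - 213)² = -76728/(2*√5755/5 - 213)² = -76728/(-213 + 2*√5755/5)²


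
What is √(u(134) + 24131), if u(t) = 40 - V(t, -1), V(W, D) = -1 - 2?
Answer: 3*√2686 ≈ 155.48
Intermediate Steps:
V(W, D) = -3
u(t) = 43 (u(t) = 40 - 1*(-3) = 40 + 3 = 43)
√(u(134) + 24131) = √(43 + 24131) = √24174 = 3*√2686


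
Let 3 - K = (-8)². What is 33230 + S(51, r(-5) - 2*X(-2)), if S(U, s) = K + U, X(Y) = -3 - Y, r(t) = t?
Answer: 33220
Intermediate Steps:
K = -61 (K = 3 - 1*(-8)² = 3 - 1*64 = 3 - 64 = -61)
S(U, s) = -61 + U
33230 + S(51, r(-5) - 2*X(-2)) = 33230 + (-61 + 51) = 33230 - 10 = 33220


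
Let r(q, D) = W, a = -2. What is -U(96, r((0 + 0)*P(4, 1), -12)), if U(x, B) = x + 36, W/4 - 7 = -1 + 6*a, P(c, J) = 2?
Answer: -132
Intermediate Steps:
W = -24 (W = 28 + 4*(-1 + 6*(-2)) = 28 + 4*(-1 - 12) = 28 + 4*(-13) = 28 - 52 = -24)
r(q, D) = -24
U(x, B) = 36 + x
-U(96, r((0 + 0)*P(4, 1), -12)) = -(36 + 96) = -1*132 = -132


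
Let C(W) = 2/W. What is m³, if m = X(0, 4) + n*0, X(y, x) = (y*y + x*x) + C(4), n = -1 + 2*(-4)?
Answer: 35937/8 ≈ 4492.1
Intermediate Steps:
n = -9 (n = -1 - 8 = -9)
X(y, x) = ½ + x² + y² (X(y, x) = (y*y + x*x) + 2/4 = (y² + x²) + 2*(¼) = (x² + y²) + ½ = ½ + x² + y²)
m = 33/2 (m = (½ + 4² + 0²) - 9*0 = (½ + 16 + 0) + 0 = 33/2 + 0 = 33/2 ≈ 16.500)
m³ = (33/2)³ = 35937/8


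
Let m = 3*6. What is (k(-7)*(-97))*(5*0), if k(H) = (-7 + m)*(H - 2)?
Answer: 0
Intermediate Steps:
m = 18
k(H) = -22 + 11*H (k(H) = (-7 + 18)*(H - 2) = 11*(-2 + H) = -22 + 11*H)
(k(-7)*(-97))*(5*0) = ((-22 + 11*(-7))*(-97))*(5*0) = ((-22 - 77)*(-97))*0 = -99*(-97)*0 = 9603*0 = 0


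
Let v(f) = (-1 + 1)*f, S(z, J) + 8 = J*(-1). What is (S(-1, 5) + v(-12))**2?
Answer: 169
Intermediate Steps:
S(z, J) = -8 - J (S(z, J) = -8 + J*(-1) = -8 - J)
v(f) = 0 (v(f) = 0*f = 0)
(S(-1, 5) + v(-12))**2 = ((-8 - 1*5) + 0)**2 = ((-8 - 5) + 0)**2 = (-13 + 0)**2 = (-13)**2 = 169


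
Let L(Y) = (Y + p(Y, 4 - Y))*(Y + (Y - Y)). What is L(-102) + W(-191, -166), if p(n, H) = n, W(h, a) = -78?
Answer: 20730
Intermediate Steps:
L(Y) = 2*Y² (L(Y) = (Y + Y)*(Y + (Y - Y)) = (2*Y)*(Y + 0) = (2*Y)*Y = 2*Y²)
L(-102) + W(-191, -166) = 2*(-102)² - 78 = 2*10404 - 78 = 20808 - 78 = 20730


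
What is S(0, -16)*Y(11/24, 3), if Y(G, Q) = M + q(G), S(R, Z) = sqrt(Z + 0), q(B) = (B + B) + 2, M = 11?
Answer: 167*I/3 ≈ 55.667*I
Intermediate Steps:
q(B) = 2 + 2*B (q(B) = 2*B + 2 = 2 + 2*B)
S(R, Z) = sqrt(Z)
Y(G, Q) = 13 + 2*G (Y(G, Q) = 11 + (2 + 2*G) = 13 + 2*G)
S(0, -16)*Y(11/24, 3) = sqrt(-16)*(13 + 2*(11/24)) = (4*I)*(13 + 2*(11*(1/24))) = (4*I)*(13 + 2*(11/24)) = (4*I)*(13 + 11/12) = (4*I)*(167/12) = 167*I/3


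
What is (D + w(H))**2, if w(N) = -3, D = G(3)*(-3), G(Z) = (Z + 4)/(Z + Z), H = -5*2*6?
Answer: 169/4 ≈ 42.250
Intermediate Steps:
H = -60 (H = -10*6 = -60)
G(Z) = (4 + Z)/(2*Z) (G(Z) = (4 + Z)/((2*Z)) = (4 + Z)*(1/(2*Z)) = (4 + Z)/(2*Z))
D = -7/2 (D = ((1/2)*(4 + 3)/3)*(-3) = ((1/2)*(1/3)*7)*(-3) = (7/6)*(-3) = -7/2 ≈ -3.5000)
(D + w(H))**2 = (-7/2 - 3)**2 = (-13/2)**2 = 169/4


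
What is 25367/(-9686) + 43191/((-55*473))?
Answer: -1078270531/251981290 ≈ -4.2792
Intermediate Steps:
25367/(-9686) + 43191/((-55*473)) = 25367*(-1/9686) + 43191/(-26015) = -25367/9686 + 43191*(-1/26015) = -25367/9686 - 43191/26015 = -1078270531/251981290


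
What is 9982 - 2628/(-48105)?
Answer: 53354082/5345 ≈ 9982.0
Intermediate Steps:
9982 - 2628/(-48105) = 9982 - 2628*(-1)/48105 = 9982 - 1*(-292/5345) = 9982 + 292/5345 = 53354082/5345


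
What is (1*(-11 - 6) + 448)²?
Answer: 185761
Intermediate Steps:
(1*(-11 - 6) + 448)² = (1*(-17) + 448)² = (-17 + 448)² = 431² = 185761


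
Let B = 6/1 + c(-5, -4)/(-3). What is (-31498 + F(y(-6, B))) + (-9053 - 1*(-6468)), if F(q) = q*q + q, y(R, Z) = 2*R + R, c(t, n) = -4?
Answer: -33777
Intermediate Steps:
B = 22/3 (B = 6/1 - 4/(-3) = 6*1 - 4*(-⅓) = 6 + 4/3 = 22/3 ≈ 7.3333)
y(R, Z) = 3*R
F(q) = q + q² (F(q) = q² + q = q + q²)
(-31498 + F(y(-6, B))) + (-9053 - 1*(-6468)) = (-31498 + (3*(-6))*(1 + 3*(-6))) + (-9053 - 1*(-6468)) = (-31498 - 18*(1 - 18)) + (-9053 + 6468) = (-31498 - 18*(-17)) - 2585 = (-31498 + 306) - 2585 = -31192 - 2585 = -33777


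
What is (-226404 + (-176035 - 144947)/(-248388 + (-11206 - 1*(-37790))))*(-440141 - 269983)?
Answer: 8915072777281854/55451 ≈ 1.6077e+11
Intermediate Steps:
(-226404 + (-176035 - 144947)/(-248388 + (-11206 - 1*(-37790))))*(-440141 - 269983) = (-226404 - 320982/(-248388 + (-11206 + 37790)))*(-710124) = (-226404 - 320982/(-248388 + 26584))*(-710124) = (-226404 - 320982/(-221804))*(-710124) = (-226404 - 320982*(-1/221804))*(-710124) = (-226404 + 160491/110902)*(-710124) = -25108495917/110902*(-710124) = 8915072777281854/55451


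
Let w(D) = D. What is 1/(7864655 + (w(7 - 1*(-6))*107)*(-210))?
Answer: 1/7572545 ≈ 1.3206e-7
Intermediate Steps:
1/(7864655 + (w(7 - 1*(-6))*107)*(-210)) = 1/(7864655 + ((7 - 1*(-6))*107)*(-210)) = 1/(7864655 + ((7 + 6)*107)*(-210)) = 1/(7864655 + (13*107)*(-210)) = 1/(7864655 + 1391*(-210)) = 1/(7864655 - 292110) = 1/7572545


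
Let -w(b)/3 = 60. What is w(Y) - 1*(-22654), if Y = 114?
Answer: 22474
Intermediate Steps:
w(b) = -180 (w(b) = -3*60 = -180)
w(Y) - 1*(-22654) = -180 - 1*(-22654) = -180 + 22654 = 22474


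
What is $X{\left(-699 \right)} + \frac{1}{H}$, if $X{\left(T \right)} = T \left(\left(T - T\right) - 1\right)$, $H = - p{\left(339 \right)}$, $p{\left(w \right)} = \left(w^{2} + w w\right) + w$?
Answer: $\frac{160896518}{230181} \approx 699.0$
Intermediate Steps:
$p{\left(w \right)} = w + 2 w^{2}$ ($p{\left(w \right)} = \left(w^{2} + w^{2}\right) + w = 2 w^{2} + w = w + 2 w^{2}$)
$H = -230181$ ($H = - 339 \left(1 + 2 \cdot 339\right) = - 339 \left(1 + 678\right) = - 339 \cdot 679 = \left(-1\right) 230181 = -230181$)
$X{\left(T \right)} = - T$ ($X{\left(T \right)} = T \left(0 - 1\right) = T \left(-1\right) = - T$)
$X{\left(-699 \right)} + \frac{1}{H} = \left(-1\right) \left(-699\right) + \frac{1}{-230181} = 699 - \frac{1}{230181} = \frac{160896518}{230181}$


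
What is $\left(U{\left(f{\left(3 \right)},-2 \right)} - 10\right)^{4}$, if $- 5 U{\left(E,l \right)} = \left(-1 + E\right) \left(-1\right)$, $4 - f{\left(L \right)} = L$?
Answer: $10000$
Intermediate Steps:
$f{\left(L \right)} = 4 - L$
$U{\left(E,l \right)} = - \frac{1}{5} + \frac{E}{5}$ ($U{\left(E,l \right)} = - \frac{\left(-1 + E\right) \left(-1\right)}{5} = - \frac{1 - E}{5} = - \frac{1}{5} + \frac{E}{5}$)
$\left(U{\left(f{\left(3 \right)},-2 \right)} - 10\right)^{4} = \left(\left(- \frac{1}{5} + \frac{4 - 3}{5}\right) - 10\right)^{4} = \left(\left(- \frac{1}{5} + \frac{1}{5} \cdot 1\right) - 10\right)^{4} = \left(\left(- \frac{1}{5} + \frac{1}{5}\right) - 10\right)^{4} = \left(0 - 10\right)^{4} = \left(-10\right)^{4} = 10000$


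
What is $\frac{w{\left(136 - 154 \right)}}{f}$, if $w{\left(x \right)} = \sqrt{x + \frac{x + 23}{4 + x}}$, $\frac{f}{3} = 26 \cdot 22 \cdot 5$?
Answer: $\frac{i \sqrt{3598}}{120120} \approx 0.00049936 i$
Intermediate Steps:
$f = 8580$ ($f = 3 \cdot 26 \cdot 22 \cdot 5 = 3 \cdot 572 \cdot 5 = 3 \cdot 2860 = 8580$)
$w{\left(x \right)} = \sqrt{x + \frac{23 + x}{4 + x}}$
$\frac{w{\left(136 - 154 \right)}}{f} = \frac{\sqrt{\frac{23 + \left(136 - 154\right) + \left(136 - 154\right) \left(4 + \left(136 - 154\right)\right)}{4 + \left(136 - 154\right)}}}{8580} = \sqrt{\frac{23 + \left(136 - 154\right) + \left(136 - 154\right) \left(4 + \left(136 - 154\right)\right)}{4 + \left(136 - 154\right)}} \frac{1}{8580} = \sqrt{\frac{23 - 18 - 18 \left(4 - 18\right)}{4 - 18}} \cdot \frac{1}{8580} = \sqrt{\frac{23 - 18 - -252}{-14}} \cdot \frac{1}{8580} = \sqrt{- \frac{23 - 18 + 252}{14}} \cdot \frac{1}{8580} = \sqrt{\left(- \frac{1}{14}\right) 257} \cdot \frac{1}{8580} = \sqrt{- \frac{257}{14}} \cdot \frac{1}{8580} = \frac{i \sqrt{3598}}{14} \cdot \frac{1}{8580} = \frac{i \sqrt{3598}}{120120}$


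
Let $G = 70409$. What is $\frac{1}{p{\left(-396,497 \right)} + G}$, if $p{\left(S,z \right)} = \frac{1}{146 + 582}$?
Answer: $\frac{728}{51257753} \approx 1.4203 \cdot 10^{-5}$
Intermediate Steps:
$p{\left(S,z \right)} = \frac{1}{728}$
$\frac{1}{p{\left(-396,497 \right)} + G} = \frac{1}{\frac{1}{728} + 70409} = \frac{1}{\frac{51257753}{728}} = \frac{728}{51257753}$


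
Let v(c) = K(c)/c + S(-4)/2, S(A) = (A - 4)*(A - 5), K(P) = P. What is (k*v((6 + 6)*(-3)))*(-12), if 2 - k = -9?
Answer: -4884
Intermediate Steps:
S(A) = (-5 + A)*(-4 + A) (S(A) = (-4 + A)*(-5 + A) = (-5 + A)*(-4 + A))
k = 11 (k = 2 - 1*(-9) = 2 + 9 = 11)
v(c) = 37 (v(c) = c/c + (20 + (-4)² - 9*(-4))/2 = 1 + (20 + 16 + 36)*(½) = 1 + 72*(½) = 1 + 36 = 37)
(k*v((6 + 6)*(-3)))*(-12) = (11*37)*(-12) = 407*(-12) = -4884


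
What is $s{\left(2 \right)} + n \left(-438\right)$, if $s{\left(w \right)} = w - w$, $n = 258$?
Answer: $-113004$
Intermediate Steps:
$s{\left(w \right)} = 0$
$s{\left(2 \right)} + n \left(-438\right) = 0 + 258 \left(-438\right) = 0 - 113004 = -113004$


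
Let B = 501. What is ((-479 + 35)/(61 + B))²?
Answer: 49284/78961 ≈ 0.62416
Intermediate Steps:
((-479 + 35)/(61 + B))² = ((-479 + 35)/(61 + 501))² = (-444/562)² = (-444*1/562)² = (-222/281)² = 49284/78961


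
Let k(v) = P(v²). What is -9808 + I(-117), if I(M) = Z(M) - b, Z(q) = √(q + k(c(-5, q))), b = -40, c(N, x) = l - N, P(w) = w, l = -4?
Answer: -9768 + 2*I*√29 ≈ -9768.0 + 10.77*I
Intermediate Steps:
c(N, x) = -4 - N
k(v) = v²
Z(q) = √(1 + q) (Z(q) = √(q + (-4 - 1*(-5))²) = √(q + (-4 + 5)²) = √(q + 1²) = √(q + 1) = √(1 + q))
I(M) = 40 + √(1 + M) (I(M) = √(1 + M) - 1*(-40) = √(1 + M) + 40 = 40 + √(1 + M))
-9808 + I(-117) = -9808 + (40 + √(1 - 117)) = -9808 + (40 + √(-116)) = -9808 + (40 + 2*I*√29) = -9768 + 2*I*√29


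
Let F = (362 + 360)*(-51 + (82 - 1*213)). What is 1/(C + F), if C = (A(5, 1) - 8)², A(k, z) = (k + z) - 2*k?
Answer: -1/131260 ≈ -7.6185e-6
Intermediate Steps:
F = -131404 (F = 722*(-51 + (82 - 213)) = 722*(-51 - 131) = 722*(-182) = -131404)
A(k, z) = z - k
C = 144 (C = ((1 - 1*5) - 8)² = ((1 - 5) - 8)² = (-4 - 8)² = (-12)² = 144)
1/(C + F) = 1/(144 - 131404) = 1/(-131260) = -1/131260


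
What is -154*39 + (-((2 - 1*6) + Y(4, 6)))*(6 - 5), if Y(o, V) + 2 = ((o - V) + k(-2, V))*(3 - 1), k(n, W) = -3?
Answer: -5990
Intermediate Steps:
Y(o, V) = -8 - 2*V + 2*o (Y(o, V) = -2 + ((o - V) - 3)*(3 - 1) = -2 + (-3 + o - V)*2 = -2 + (-6 - 2*V + 2*o) = -8 - 2*V + 2*o)
-154*39 + (-((2 - 1*6) + Y(4, 6)))*(6 - 5) = -154*39 + (-((2 - 1*6) + (-8 - 2*6 + 2*4)))*(6 - 5) = -6006 - ((2 - 6) + (-8 - 12 + 8))*1 = -6006 - (-4 - 12)*1 = -6006 - 1*(-16)*1 = -6006 + 16*1 = -6006 + 16 = -5990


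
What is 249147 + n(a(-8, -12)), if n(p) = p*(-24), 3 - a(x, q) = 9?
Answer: 249291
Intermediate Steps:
a(x, q) = -6 (a(x, q) = 3 - 1*9 = 3 - 9 = -6)
n(p) = -24*p
249147 + n(a(-8, -12)) = 249147 - 24*(-6) = 249147 + 144 = 249291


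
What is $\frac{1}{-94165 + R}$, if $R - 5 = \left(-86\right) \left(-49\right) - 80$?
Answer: $- \frac{1}{90026} \approx -1.1108 \cdot 10^{-5}$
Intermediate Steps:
$R = 4139$ ($R = 5 - -4134 = 5 + \left(4214 - 80\right) = 5 + 4134 = 4139$)
$\frac{1}{-94165 + R} = \frac{1}{-94165 + 4139} = \frac{1}{-90026} = - \frac{1}{90026}$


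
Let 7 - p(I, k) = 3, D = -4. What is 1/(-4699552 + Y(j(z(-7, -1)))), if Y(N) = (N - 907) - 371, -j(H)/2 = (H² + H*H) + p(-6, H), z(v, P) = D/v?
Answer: -49/230341126 ≈ -2.1273e-7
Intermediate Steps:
p(I, k) = 4 (p(I, k) = 7 - 1*3 = 7 - 3 = 4)
z(v, P) = -4/v
j(H) = -8 - 4*H² (j(H) = -2*((H² + H*H) + 4) = -2*((H² + H²) + 4) = -2*(2*H² + 4) = -2*(4 + 2*H²) = -8 - 4*H²)
Y(N) = -1278 + N (Y(N) = (-907 + N) - 371 = -1278 + N)
1/(-4699552 + Y(j(z(-7, -1)))) = 1/(-4699552 + (-1278 + (-8 - 4*(-4/(-7))²))) = 1/(-4699552 + (-1278 + (-8 - 4*(-4*(-⅐))²))) = 1/(-4699552 + (-1278 + (-8 - 4*(4/7)²))) = 1/(-4699552 + (-1278 + (-8 - 4*16/49))) = 1/(-4699552 + (-1278 + (-8 - 64/49))) = 1/(-4699552 + (-1278 - 456/49)) = 1/(-4699552 - 63078/49) = 1/(-230341126/49) = -49/230341126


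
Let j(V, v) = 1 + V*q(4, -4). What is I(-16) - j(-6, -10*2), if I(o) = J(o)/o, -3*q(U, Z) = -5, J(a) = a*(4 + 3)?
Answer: 16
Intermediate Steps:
J(a) = 7*a (J(a) = a*7 = 7*a)
q(U, Z) = 5/3 (q(U, Z) = -⅓*(-5) = 5/3)
I(o) = 7 (I(o) = (7*o)/o = 7)
j(V, v) = 1 + 5*V/3 (j(V, v) = 1 + V*(5/3) = 1 + 5*V/3)
I(-16) - j(-6, -10*2) = 7 - (1 + (5/3)*(-6)) = 7 - (1 - 10) = 7 - 1*(-9) = 7 + 9 = 16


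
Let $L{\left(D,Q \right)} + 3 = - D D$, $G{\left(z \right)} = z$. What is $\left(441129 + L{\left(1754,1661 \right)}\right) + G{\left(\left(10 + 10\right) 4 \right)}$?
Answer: $-2635310$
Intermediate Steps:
$L{\left(D,Q \right)} = -3 - D^{2}$ ($L{\left(D,Q \right)} = -3 - D D = -3 - D^{2}$)
$\left(441129 + L{\left(1754,1661 \right)}\right) + G{\left(\left(10 + 10\right) 4 \right)} = \left(441129 - 3076519\right) + \left(10 + 10\right) 4 = \left(441129 - 3076519\right) + 20 \cdot 4 = \left(441129 - 3076519\right) + 80 = -2635390 + 80 = -2635310$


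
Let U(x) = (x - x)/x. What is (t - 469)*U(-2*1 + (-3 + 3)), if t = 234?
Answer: 0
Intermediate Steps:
U(x) = 0 (U(x) = 0/x = 0)
(t - 469)*U(-2*1 + (-3 + 3)) = (234 - 469)*0 = -235*0 = 0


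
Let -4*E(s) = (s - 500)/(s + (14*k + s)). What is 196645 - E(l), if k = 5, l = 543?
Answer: 909286523/4624 ≈ 1.9665e+5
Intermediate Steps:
E(s) = -(-500 + s)/(4*(70 + 2*s)) (E(s) = -(s - 500)/(4*(s + (14*5 + s))) = -(-500 + s)/(4*(s + (70 + s))) = -(-500 + s)/(4*(70 + 2*s)))
196645 - E(l) = 196645 - (500 - 1*543)/(8*(35 + 543)) = 196645 - (500 - 543)/(8*578) = 196645 - (-43)/(8*578) = 196645 - 1*(-43/4624) = 196645 + 43/4624 = 909286523/4624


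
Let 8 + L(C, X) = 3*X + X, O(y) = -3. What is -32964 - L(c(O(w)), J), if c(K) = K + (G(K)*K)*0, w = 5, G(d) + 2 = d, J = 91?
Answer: -33320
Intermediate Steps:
G(d) = -2 + d
c(K) = K (c(K) = K + ((-2 + K)*K)*0 = K + (K*(-2 + K))*0 = K + 0 = K)
L(C, X) = -8 + 4*X (L(C, X) = -8 + (3*X + X) = -8 + 4*X)
-32964 - L(c(O(w)), J) = -32964 - (-8 + 4*91) = -32964 - (-8 + 364) = -32964 - 1*356 = -32964 - 356 = -33320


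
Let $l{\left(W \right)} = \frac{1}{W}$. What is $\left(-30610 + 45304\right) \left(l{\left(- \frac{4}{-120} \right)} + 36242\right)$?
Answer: $532980768$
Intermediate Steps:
$\left(-30610 + 45304\right) \left(l{\left(- \frac{4}{-120} \right)} + 36242\right) = \left(-30610 + 45304\right) \left(\frac{1}{\left(-4\right) \frac{1}{-120}} + 36242\right) = 14694 \left(\frac{1}{\left(-4\right) \left(- \frac{1}{120}\right)} + 36242\right) = 14694 \left(\frac{1}{\frac{1}{30}} + 36242\right) = 14694 \left(30 + 36242\right) = 14694 \cdot 36272 = 532980768$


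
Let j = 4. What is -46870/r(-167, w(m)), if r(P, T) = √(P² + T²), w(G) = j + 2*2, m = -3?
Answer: -46870*√27953/27953 ≈ -280.34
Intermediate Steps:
w(G) = 8 (w(G) = 4 + 2*2 = 4 + 4 = 8)
-46870/r(-167, w(m)) = -46870/√((-167)² + 8²) = -46870/√(27889 + 64) = -46870*√27953/27953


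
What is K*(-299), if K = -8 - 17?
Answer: 7475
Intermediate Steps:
K = -25
K*(-299) = -25*(-299) = 7475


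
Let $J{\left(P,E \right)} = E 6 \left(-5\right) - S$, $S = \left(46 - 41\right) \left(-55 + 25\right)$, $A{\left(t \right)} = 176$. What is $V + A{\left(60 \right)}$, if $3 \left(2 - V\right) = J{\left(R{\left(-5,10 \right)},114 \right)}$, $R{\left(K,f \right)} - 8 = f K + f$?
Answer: $1268$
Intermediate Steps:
$R{\left(K,f \right)} = 8 + f + K f$ ($R{\left(K,f \right)} = 8 + \left(f K + f\right) = 8 + \left(K f + f\right) = 8 + \left(f + K f\right) = 8 + f + K f$)
$S = -150$ ($S = 5 \left(-30\right) = -150$)
$J{\left(P,E \right)} = 150 - 30 E$ ($J{\left(P,E \right)} = E 6 \left(-5\right) - -150 = 6 E \left(-5\right) + 150 = - 30 E + 150 = 150 - 30 E$)
$V = 1092$ ($V = 2 - \frac{150 - 3420}{3} = 2 - -1090 = 2 + 1090 = 1092$)
$V + A{\left(60 \right)} = 1092 + 176 = 1268$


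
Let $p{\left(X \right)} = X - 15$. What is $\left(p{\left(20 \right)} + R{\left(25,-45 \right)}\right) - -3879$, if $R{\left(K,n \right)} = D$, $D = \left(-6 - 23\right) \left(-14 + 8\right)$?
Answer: $4058$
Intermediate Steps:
$D = 174$ ($D = \left(-29\right) \left(-6\right) = 174$)
$p{\left(X \right)} = -15 + X$ ($p{\left(X \right)} = X - 15 = -15 + X$)
$R{\left(K,n \right)} = 174$
$\left(p{\left(20 \right)} + R{\left(25,-45 \right)}\right) - -3879 = \left(\left(-15 + 20\right) + 174\right) - -3879 = \left(5 + 174\right) + 3879 = 179 + 3879 = 4058$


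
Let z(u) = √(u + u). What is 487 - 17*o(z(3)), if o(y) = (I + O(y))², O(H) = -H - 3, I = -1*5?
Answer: -703 - 272*√6 ≈ -1369.3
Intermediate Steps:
I = -5
O(H) = -3 - H
z(u) = √2*√u (z(u) = √(2*u) = √2*√u)
o(y) = (-8 - y)² (o(y) = (-5 + (-3 - y))² = (-8 - y)²)
487 - 17*o(z(3)) = 487 - 17*(8 + √2*√3)² = 487 - 17*(8 + √6)²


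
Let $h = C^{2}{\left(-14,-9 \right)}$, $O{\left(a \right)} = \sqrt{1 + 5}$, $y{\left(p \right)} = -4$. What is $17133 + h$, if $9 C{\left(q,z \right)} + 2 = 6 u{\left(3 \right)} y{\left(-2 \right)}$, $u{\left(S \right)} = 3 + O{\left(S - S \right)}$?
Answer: $\frac{1396705}{81} + \frac{1184 \sqrt{6}}{27} \approx 17351.0$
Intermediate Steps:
$O{\left(a \right)} = \sqrt{6}$
$u{\left(S \right)} = 3 + \sqrt{6}$
$C{\left(q,z \right)} = - \frac{74}{9} - \frac{8 \sqrt{6}}{3}$ ($C{\left(q,z \right)} = - \frac{2}{9} + \frac{6 \left(3 + \sqrt{6}\right) \left(-4\right)}{9} = - \frac{2}{9} + \frac{\left(18 + 6 \sqrt{6}\right) \left(-4\right)}{9} = - \frac{2}{9} + \frac{-72 - 24 \sqrt{6}}{9} = - \frac{2}{9} - \left(8 + \frac{8 \sqrt{6}}{3}\right) = - \frac{74}{9} - \frac{8 \sqrt{6}}{3}$)
$h = \left(- \frac{74}{9} - \frac{8 \sqrt{6}}{3}\right)^{2} \approx 217.69$
$17133 + h = 17133 + \left(\frac{8932}{81} + \frac{1184 \sqrt{6}}{27}\right) = \frac{1396705}{81} + \frac{1184 \sqrt{6}}{27}$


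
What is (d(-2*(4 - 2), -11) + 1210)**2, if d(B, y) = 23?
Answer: 1520289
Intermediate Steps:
(d(-2*(4 - 2), -11) + 1210)**2 = (23 + 1210)**2 = 1233**2 = 1520289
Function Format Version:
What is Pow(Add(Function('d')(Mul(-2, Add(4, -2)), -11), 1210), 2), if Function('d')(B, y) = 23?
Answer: 1520289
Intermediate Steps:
Pow(Add(Function('d')(Mul(-2, Add(4, -2)), -11), 1210), 2) = Pow(Add(23, 1210), 2) = Pow(1233, 2) = 1520289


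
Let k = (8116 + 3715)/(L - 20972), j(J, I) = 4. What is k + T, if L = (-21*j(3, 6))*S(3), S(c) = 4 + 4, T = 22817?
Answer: 493839317/21644 ≈ 22816.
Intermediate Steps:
S(c) = 8
L = -672 (L = -21*4*8 = -84*8 = -672)
k = -11831/21644 (k = (8116 + 3715)/(-672 - 20972) = 11831/(-21644) = 11831*(-1/21644) = -11831/21644 ≈ -0.54662)
k + T = -11831/21644 + 22817 = 493839317/21644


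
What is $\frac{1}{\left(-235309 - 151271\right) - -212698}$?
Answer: $- \frac{1}{173882} \approx -5.751 \cdot 10^{-6}$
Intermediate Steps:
$\frac{1}{\left(-235309 - 151271\right) - -212698} = \frac{1}{-386580 + 212698} = \frac{1}{-173882} = - \frac{1}{173882}$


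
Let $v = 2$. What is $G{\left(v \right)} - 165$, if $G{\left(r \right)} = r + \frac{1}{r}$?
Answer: $- \frac{325}{2} \approx -162.5$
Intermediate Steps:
$G{\left(v \right)} - 165 = \left(2 + \frac{1}{2}\right) - 165 = \frac{5}{2} - 165 = - \frac{325}{2}$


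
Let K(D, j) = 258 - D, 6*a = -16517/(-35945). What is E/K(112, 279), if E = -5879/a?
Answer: -633961965/1205741 ≈ -525.79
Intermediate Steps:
a = 16517/215670 (a = (-16517/(-35945))/6 = (-16517*(-1/35945))/6 = (⅙)*(16517/35945) = 16517/215670 ≈ 0.076585)
E = -1267923930/16517 (E = -5879/16517/215670 = -5879*215670/16517 = -1267923930/16517 ≈ -76765.)
E/K(112, 279) = -1267923930/(16517*(258 - 1*112)) = -1267923930/(16517*(258 - 112)) = -1267923930/16517/146 = -1267923930/16517*1/146 = -633961965/1205741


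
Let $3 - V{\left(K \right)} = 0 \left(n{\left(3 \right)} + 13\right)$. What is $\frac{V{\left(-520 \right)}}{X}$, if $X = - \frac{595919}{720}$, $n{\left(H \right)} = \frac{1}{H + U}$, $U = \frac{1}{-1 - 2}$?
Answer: $- \frac{2160}{595919} \approx -0.0036247$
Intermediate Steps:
$U = - \frac{1}{3}$ ($U = \frac{1}{-3} = - \frac{1}{3} \approx -0.33333$)
$n{\left(H \right)} = \frac{1}{- \frac{1}{3} + H}$ ($n{\left(H \right)} = \frac{1}{H - \frac{1}{3}} = \frac{1}{- \frac{1}{3} + H}$)
$V{\left(K \right)} = 3$ ($V{\left(K \right)} = 3 - 0 \left(\frac{3}{-1 + 3 \cdot 3} + 13\right) = 3 - 0 \left(\frac{3}{-1 + 9} + 13\right) = 3 - 0 \left(\frac{3}{8} + 13\right) = 3 - 0 \cdot \frac{107}{8} = 3 - 0 = 3 + 0 = 3$)
$X = - \frac{595919}{720}$ ($X = \left(-595919\right) \frac{1}{720} = - \frac{595919}{720} \approx -827.67$)
$\frac{V{\left(-520 \right)}}{X} = \frac{3}{- \frac{595919}{720}} = 3 \left(- \frac{720}{595919}\right) = - \frac{2160}{595919}$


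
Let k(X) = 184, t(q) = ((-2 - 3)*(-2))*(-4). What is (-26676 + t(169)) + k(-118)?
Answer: -26532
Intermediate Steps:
t(q) = -40 (t(q) = -5*(-2)*(-4) = 10*(-4) = -40)
(-26676 + t(169)) + k(-118) = (-26676 - 40) + 184 = -26716 + 184 = -26532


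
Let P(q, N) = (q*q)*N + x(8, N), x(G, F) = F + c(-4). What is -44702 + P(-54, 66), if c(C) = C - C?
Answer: 147820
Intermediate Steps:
c(C) = 0
x(G, F) = F (x(G, F) = F + 0 = F)
P(q, N) = N + N*q² (P(q, N) = (q*q)*N + N = q²*N + N = N*q² + N = N + N*q²)
-44702 + P(-54, 66) = -44702 + 66*(1 + (-54)²) = -44702 + 66*(1 + 2916) = -44702 + 66*2917 = -44702 + 192522 = 147820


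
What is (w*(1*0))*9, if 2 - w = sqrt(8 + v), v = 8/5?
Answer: 0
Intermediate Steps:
v = 8/5 (v = 8*(1/5) = 8/5 ≈ 1.6000)
w = 2 - 4*sqrt(15)/5 (w = 2 - sqrt(8 + 8/5) = 2 - sqrt(48/5) = 2 - 4*sqrt(15)/5 ≈ -1.0984)
(w*(1*0))*9 = ((2 - 4*sqrt(15)/5)*(1*0))*9 = ((2 - 4*sqrt(15)/5)*0)*9 = 0*9 = 0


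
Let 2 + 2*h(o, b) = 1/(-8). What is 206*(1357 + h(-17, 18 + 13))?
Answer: 2234585/8 ≈ 2.7932e+5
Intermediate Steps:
h(o, b) = -17/16 (h(o, b) = -1 + (1/2)/(-8) = -1 + (1/2)*(-1/8) = -1 - 1/16 = -17/16)
206*(1357 + h(-17, 18 + 13)) = 206*(1357 - 17/16) = 206*(21695/16) = 2234585/8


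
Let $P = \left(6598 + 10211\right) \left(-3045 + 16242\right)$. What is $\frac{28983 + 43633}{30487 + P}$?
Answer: $\frac{18154}{55464715} \approx 0.00032731$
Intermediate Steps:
$P = 221828373$ ($P = 16809 \cdot 13197 = 221828373$)
$\frac{28983 + 43633}{30487 + P} = \frac{28983 + 43633}{30487 + 221828373} = \frac{72616}{221858860} = 72616 \cdot \frac{1}{221858860} = \frac{18154}{55464715}$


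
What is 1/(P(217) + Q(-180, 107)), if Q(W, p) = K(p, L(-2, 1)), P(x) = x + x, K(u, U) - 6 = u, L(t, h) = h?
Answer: 1/547 ≈ 0.0018282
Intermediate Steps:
K(u, U) = 6 + u
P(x) = 2*x
Q(W, p) = 6 + p
1/(P(217) + Q(-180, 107)) = 1/(2*217 + (6 + 107)) = 1/(434 + 113) = 1/547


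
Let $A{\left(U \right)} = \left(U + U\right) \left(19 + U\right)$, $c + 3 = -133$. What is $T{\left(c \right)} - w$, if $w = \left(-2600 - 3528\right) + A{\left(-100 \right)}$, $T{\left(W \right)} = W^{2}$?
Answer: $8424$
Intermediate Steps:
$c = -136$ ($c = -3 - 133 = -136$)
$A{\left(U \right)} = 2 U \left(19 + U\right)$
$w = 10072$ ($w = \left(-2600 - 3528\right) + 2 \left(-100\right) \left(19 - 100\right) = -6128 + 2 \left(-100\right) \left(-81\right) = -6128 + 16200 = 10072$)
$T{\left(c \right)} - w = \left(-136\right)^{2} - 10072 = 18496 - 10072 = 8424$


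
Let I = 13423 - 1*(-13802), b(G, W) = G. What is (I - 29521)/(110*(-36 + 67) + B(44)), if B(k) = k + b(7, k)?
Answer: -2296/3461 ≈ -0.66339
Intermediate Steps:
I = 27225 (I = 13423 + 13802 = 27225)
B(k) = 7 + k (B(k) = k + 7 = 7 + k)
(I - 29521)/(110*(-36 + 67) + B(44)) = (27225 - 29521)/(110*(-36 + 67) + (7 + 44)) = -2296/(110*31 + 51) = -2296/(3410 + 51) = -2296/3461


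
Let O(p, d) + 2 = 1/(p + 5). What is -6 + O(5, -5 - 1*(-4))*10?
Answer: -25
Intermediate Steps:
O(p, d) = -2 + 1/(5 + p) (O(p, d) = -2 + 1/(p + 5) = -2 + 1/(5 + p))
-6 + O(5, -5 - 1*(-4))*10 = -6 + ((-9 - 2*5)/(5 + 5))*10 = -6 + ((-9 - 10)/10)*10 = -6 + ((⅒)*(-19))*10 = -6 - 19/10*10 = -6 - 19 = -25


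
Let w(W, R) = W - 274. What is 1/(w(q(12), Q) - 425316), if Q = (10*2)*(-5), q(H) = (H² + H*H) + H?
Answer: -1/425290 ≈ -2.3513e-6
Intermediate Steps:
q(H) = H + 2*H² (q(H) = (H² + H²) + H = 2*H² + H = H + 2*H²)
Q = -100 (Q = 20*(-5) = -100)
w(W, R) = -274 + W
1/(w(q(12), Q) - 425316) = 1/((-274 + 12*(1 + 2*12)) - 425316) = 1/((-274 + 12*(1 + 24)) - 425316) = 1/((-274 + 12*25) - 425316) = 1/((-274 + 300) - 425316) = 1/(26 - 425316) = 1/(-425290) = -1/425290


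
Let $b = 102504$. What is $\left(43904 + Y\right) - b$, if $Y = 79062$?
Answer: $20462$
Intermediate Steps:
$\left(43904 + Y\right) - b = \left(43904 + 79062\right) - 102504 = 122966 - 102504 = 20462$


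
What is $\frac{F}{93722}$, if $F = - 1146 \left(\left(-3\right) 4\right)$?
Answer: $\frac{6876}{46861} \approx 0.14673$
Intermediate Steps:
$F = 13752$ ($F = \left(-1146\right) \left(-12\right) = 13752$)
$\frac{F}{93722} = \frac{13752}{93722} = 13752 \cdot \frac{1}{93722} = \frac{6876}{46861}$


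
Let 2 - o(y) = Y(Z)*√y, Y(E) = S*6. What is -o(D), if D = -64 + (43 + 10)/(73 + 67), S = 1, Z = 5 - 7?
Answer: -2 + 3*I*√311745/35 ≈ -2.0 + 47.858*I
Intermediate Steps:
Z = -2
Y(E) = 6 (Y(E) = 1*6 = 6)
D = -8907/140 (D = -64 + 53/140 = -8907/140 ≈ -63.621)
o(y) = 2 - 6*√y
-o(D) = -(2 - 3*I*√311745/35) = -2 + 3*I*√311745/35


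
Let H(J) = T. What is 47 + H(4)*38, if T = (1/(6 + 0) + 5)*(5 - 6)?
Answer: -448/3 ≈ -149.33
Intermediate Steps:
T = -31/6 (T = (1/6 + 5)*(-1) = (⅙ + 5)*(-1) = (31/6)*(-1) = -31/6 ≈ -5.1667)
H(J) = -31/6
47 + H(4)*38 = 47 - 31/6*38 = 47 - 589/3 = -448/3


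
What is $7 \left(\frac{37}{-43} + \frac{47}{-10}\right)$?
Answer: $- \frac{16737}{430} \approx -38.923$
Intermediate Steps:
$7 \left(\frac{37}{-43} + \frac{47}{-10}\right) = 7 \left(37 \left(- \frac{1}{43}\right) + 47 \left(- \frac{1}{10}\right)\right) = 7 \left(- \frac{37}{43} - \frac{47}{10}\right) = 7 \left(- \frac{2391}{430}\right) = - \frac{16737}{430}$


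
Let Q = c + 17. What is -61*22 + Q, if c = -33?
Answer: -1358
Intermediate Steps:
Q = -16 (Q = -33 + 17 = -16)
-61*22 + Q = -61*22 - 16 = -1342 - 16 = -1358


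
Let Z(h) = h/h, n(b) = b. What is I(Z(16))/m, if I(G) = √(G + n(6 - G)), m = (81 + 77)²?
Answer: √6/24964 ≈ 9.8121e-5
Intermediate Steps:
Z(h) = 1
m = 24964 (m = 158² = 24964)
I(G) = √6 (I(G) = √(G + (6 - G)) = √6)
I(Z(16))/m = √6/24964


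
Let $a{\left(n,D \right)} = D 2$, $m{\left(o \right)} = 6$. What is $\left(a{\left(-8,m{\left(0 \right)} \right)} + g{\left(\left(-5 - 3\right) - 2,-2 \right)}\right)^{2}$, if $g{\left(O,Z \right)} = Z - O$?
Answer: $400$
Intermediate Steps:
$a{\left(n,D \right)} = 2 D$
$\left(a{\left(-8,m{\left(0 \right)} \right)} + g{\left(\left(-5 - 3\right) - 2,-2 \right)}\right)^{2} = \left(2 \cdot 6 - -8\right)^{2} = \left(12 - -8\right)^{2} = \left(12 + \left(-2 + 10\right)\right)^{2} = \left(12 + 8\right)^{2} = 20^{2} = 400$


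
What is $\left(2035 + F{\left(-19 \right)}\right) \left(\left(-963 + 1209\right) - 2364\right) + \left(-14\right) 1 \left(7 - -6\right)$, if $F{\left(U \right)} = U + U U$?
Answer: $-5034668$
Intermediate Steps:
$F{\left(U \right)} = U + U^{2}$
$\left(2035 + F{\left(-19 \right)}\right) \left(\left(-963 + 1209\right) - 2364\right) + \left(-14\right) 1 \left(7 - -6\right) = \left(2035 - 19 \left(1 - 19\right)\right) \left(\left(-963 + 1209\right) - 2364\right) + \left(-14\right) 1 \left(7 - -6\right) = \left(2035 - -342\right) \left(246 - 2364\right) - 14 \left(7 + 6\right) = \left(2035 + 342\right) \left(-2118\right) - 182 = 2377 \left(-2118\right) - 182 = -5034486 - 182 = -5034668$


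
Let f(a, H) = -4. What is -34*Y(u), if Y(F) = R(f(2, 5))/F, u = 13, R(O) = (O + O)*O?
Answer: -1088/13 ≈ -83.692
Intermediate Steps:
R(O) = 2*O**2 (R(O) = (2*O)*O = 2*O**2)
Y(F) = 32/F (Y(F) = (2*(-4)**2)/F = (2*16)/F = 32/F)
-34*Y(u) = -1088/13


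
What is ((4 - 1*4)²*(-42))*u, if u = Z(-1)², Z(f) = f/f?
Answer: 0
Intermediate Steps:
Z(f) = 1
u = 1 (u = 1² = 1)
((4 - 1*4)²*(-42))*u = ((4 - 1*4)²*(-42))*1 = ((4 - 4)²*(-42))*1 = (0²*(-42))*1 = (0*(-42))*1 = 0*1 = 0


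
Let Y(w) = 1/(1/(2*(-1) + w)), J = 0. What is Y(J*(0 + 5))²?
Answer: 4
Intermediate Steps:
Y(w) = -2 + w (Y(w) = 1/(1/(-2 + w)) = -2 + w)
Y(J*(0 + 5))² = (-2 + 0*(0 + 5))² = (-2 + 0*5)² = (-2 + 0)² = (-2)² = 4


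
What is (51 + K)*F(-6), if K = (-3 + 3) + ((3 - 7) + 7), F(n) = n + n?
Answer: -648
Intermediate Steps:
F(n) = 2*n
K = 3 (K = 0 + (-4 + 7) = 0 + 3 = 3)
(51 + K)*F(-6) = (51 + 3)*(2*(-6)) = 54*(-12) = -648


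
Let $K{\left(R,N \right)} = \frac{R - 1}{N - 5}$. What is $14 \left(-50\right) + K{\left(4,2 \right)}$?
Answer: $-701$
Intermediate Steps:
$K{\left(R,N \right)} = \frac{-1 + R}{-5 + N}$
$14 \left(-50\right) + K{\left(4,2 \right)} = 14 \left(-50\right) + \frac{-1 + 4}{-5 + 2} = -700 + \frac{1}{-3} \cdot 3 = -700 - 1 = -701$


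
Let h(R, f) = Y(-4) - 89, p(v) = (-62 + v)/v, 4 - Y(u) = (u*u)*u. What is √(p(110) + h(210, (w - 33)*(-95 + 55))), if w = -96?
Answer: I*√62205/55 ≈ 4.5347*I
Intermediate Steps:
Y(u) = 4 - u³ (Y(u) = 4 - u*u*u = 4 - u²*u = 4 - u³)
p(v) = (-62 + v)/v
h(R, f) = -21 (h(R, f) = (4 - 1*(-4)³) - 89 = (4 - 1*(-64)) - 89 = (4 + 64) - 89 = 68 - 89 = -21)
√(p(110) + h(210, (w - 33)*(-95 + 55))) = √((-62 + 110)/110 - 21) = √((1/110)*48 - 21) = √(24/55 - 21) = √(-1131/55) = I*√62205/55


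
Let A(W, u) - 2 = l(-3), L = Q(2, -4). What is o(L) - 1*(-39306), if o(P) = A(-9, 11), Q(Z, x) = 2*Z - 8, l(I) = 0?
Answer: 39308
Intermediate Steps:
Q(Z, x) = -8 + 2*Z
L = -4 (L = -8 + 2*2 = -8 + 4 = -4)
A(W, u) = 2 (A(W, u) = 2 + 0 = 2)
o(P) = 2
o(L) - 1*(-39306) = 2 - 1*(-39306) = 2 + 39306 = 39308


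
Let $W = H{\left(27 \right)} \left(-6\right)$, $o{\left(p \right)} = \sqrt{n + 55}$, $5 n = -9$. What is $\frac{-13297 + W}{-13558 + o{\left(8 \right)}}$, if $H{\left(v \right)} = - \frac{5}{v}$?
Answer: $\frac{4055977385}{4135934493} + \frac{119663 \sqrt{1330}}{8271868986} \approx 0.9812$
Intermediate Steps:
$n = - \frac{9}{5}$ ($n = \frac{1}{5} \left(-9\right) = - \frac{9}{5} \approx -1.8$)
$o{\left(p \right)} = \frac{\sqrt{1330}}{5}$ ($o{\left(p \right)} = \sqrt{- \frac{9}{5} + 55} = \sqrt{\frac{266}{5}} = \frac{\sqrt{1330}}{5}$)
$W = \frac{10}{9}$ ($W = - \frac{5}{27} \left(-6\right) = \left(-5\right) \frac{1}{27} \left(-6\right) = \left(- \frac{5}{27}\right) \left(-6\right) = \frac{10}{9} \approx 1.1111$)
$\frac{-13297 + W}{-13558 + o{\left(8 \right)}} = \frac{-13297 + \frac{10}{9}}{-13558 + \frac{\sqrt{1330}}{5}} = - \frac{119663}{9 \left(-13558 + \frac{\sqrt{1330}}{5}\right)}$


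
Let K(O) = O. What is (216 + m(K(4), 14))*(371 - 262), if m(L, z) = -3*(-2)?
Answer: 24198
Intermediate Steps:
m(L, z) = 6
(216 + m(K(4), 14))*(371 - 262) = (216 + 6)*(371 - 262) = 222*109 = 24198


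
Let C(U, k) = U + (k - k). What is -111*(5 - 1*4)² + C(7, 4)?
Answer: -104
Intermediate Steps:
C(U, k) = U (C(U, k) = U + 0 = U)
-111*(5 - 1*4)² + C(7, 4) = -111*(5 - 1*4)² + 7 = -111*(5 - 4)² + 7 = -111*1² + 7 = -111*1 + 7 = -111 + 7 = -104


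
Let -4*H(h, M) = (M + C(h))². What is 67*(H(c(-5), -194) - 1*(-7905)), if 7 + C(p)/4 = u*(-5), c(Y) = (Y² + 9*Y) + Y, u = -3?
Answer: 90048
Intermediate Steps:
c(Y) = Y² + 10*Y
C(p) = 32 (C(p) = -28 + 4*(-3*(-5)) = -28 + 4*15 = -28 + 60 = 32)
H(h, M) = -(32 + M)²/4 (H(h, M) = -(M + 32)²/4 = -(32 + M)²/4)
67*(H(c(-5), -194) - 1*(-7905)) = 67*(-(32 - 194)²/4 - 1*(-7905)) = 67*(-¼*(-162)² + 7905) = 67*(-¼*26244 + 7905) = 67*(-6561 + 7905) = 67*1344 = 90048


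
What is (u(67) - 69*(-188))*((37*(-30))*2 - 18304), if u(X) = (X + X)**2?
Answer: -634766272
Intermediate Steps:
u(X) = 4*X**2 (u(X) = (2*X)**2 = 4*X**2)
(u(67) - 69*(-188))*((37*(-30))*2 - 18304) = (4*67**2 - 69*(-188))*((37*(-30))*2 - 18304) = (4*4489 + 12972)*(-1110*2 - 18304) = (17956 + 12972)*(-2220 - 18304) = 30928*(-20524) = -634766272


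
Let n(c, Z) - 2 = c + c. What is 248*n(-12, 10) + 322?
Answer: -5134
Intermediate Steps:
n(c, Z) = 2 + 2*c (n(c, Z) = 2 + (c + c) = 2 + 2*c)
248*n(-12, 10) + 322 = 248*(2 + 2*(-12)) + 322 = 248*(2 - 24) + 322 = 248*(-22) + 322 = -5456 + 322 = -5134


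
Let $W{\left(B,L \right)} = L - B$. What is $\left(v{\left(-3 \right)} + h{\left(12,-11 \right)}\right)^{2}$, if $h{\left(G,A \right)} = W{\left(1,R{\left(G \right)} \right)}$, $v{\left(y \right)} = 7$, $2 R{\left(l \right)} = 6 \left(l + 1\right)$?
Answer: $2025$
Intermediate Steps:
$R{\left(l \right)} = 3 + 3 l$ ($R{\left(l \right)} = \frac{6 \left(l + 1\right)}{2} = \frac{6 \left(1 + l\right)}{2} = \frac{6 + 6 l}{2} = 3 + 3 l$)
$h{\left(G,A \right)} = 2 + 3 G$ ($h{\left(G,A \right)} = \left(3 + 3 G\right) - 1 = 2 + 3 G$)
$\left(v{\left(-3 \right)} + h{\left(12,-11 \right)}\right)^{2} = \left(7 + \left(2 + 3 \cdot 12\right)\right)^{2} = \left(7 + \left(2 + 36\right)\right)^{2} = \left(7 + 38\right)^{2} = 45^{2} = 2025$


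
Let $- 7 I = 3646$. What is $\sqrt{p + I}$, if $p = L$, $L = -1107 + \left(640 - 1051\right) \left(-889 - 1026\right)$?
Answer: $\frac{2 \sqrt{9621605}}{7} \approx 886.25$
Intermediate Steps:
$I = - \frac{3646}{7}$ ($I = \left(- \frac{1}{7}\right) 3646 = - \frac{3646}{7} \approx -520.86$)
$L = 785958$ ($L = -1107 - -787065 = -1107 + 787065 = 785958$)
$p = 785958$
$\sqrt{p + I} = \sqrt{785958 - \frac{3646}{7}} = \sqrt{\frac{5498060}{7}} = \frac{2 \sqrt{9621605}}{7}$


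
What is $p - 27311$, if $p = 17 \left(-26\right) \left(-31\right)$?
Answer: $-13609$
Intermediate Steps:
$p = 13702$ ($p = \left(-442\right) \left(-31\right) = 13702$)
$p - 27311 = 13702 - 27311 = -13609$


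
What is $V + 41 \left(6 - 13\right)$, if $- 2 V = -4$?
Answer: $-285$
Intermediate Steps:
$V = 2$ ($V = \left(- \frac{1}{2}\right) \left(-4\right) = 2$)
$V + 41 \left(6 - 13\right) = 2 + 41 \left(6 - 13\right) = 2 + 41 \left(-7\right) = 2 - 287 = -285$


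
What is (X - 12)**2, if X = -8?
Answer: 400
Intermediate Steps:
(X - 12)**2 = (-8 - 12)**2 = (-20)**2 = 400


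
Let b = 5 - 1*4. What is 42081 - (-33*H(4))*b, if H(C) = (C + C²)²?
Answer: 55281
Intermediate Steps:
b = 1 (b = 5 - 4 = 1)
42081 - (-33*H(4))*b = 42081 - (-33*4²*(1 + 4)²) = 42081 - (-528*5²) = 42081 - (-528*25) = 42081 - (-33*400) = 42081 - (-13200) = 42081 - 1*(-13200) = 42081 + 13200 = 55281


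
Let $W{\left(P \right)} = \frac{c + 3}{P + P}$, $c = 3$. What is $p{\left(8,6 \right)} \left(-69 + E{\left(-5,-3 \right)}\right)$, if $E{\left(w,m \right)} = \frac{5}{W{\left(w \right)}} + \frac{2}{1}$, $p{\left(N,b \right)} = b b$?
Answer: $-2712$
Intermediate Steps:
$p{\left(N,b \right)} = b^{2}$
$W{\left(P \right)} = \frac{3}{P}$ ($W{\left(P \right)} = \frac{3 + 3}{P + P} = \frac{6}{2 P} = 6 \frac{1}{2 P} = \frac{3}{P}$)
$E{\left(w,m \right)} = 2 + \frac{5 w}{3}$ ($E{\left(w,m \right)} = \frac{5}{3 \frac{1}{w}} + \frac{2}{1} = 5 \frac{w}{3} + 2 \cdot 1 = \frac{5 w}{3} + 2 = 2 + \frac{5 w}{3}$)
$p{\left(8,6 \right)} \left(-69 + E{\left(-5,-3 \right)}\right) = 6^{2} \left(-69 + \left(2 + \frac{5}{3} \left(-5\right)\right)\right) = 36 \left(-69 + \left(2 - \frac{25}{3}\right)\right) = 36 \left(-69 - \frac{19}{3}\right) = 36 \left(- \frac{226}{3}\right) = -2712$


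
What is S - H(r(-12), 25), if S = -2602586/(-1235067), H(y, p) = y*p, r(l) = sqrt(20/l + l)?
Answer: 2602586/1235067 - 25*I*sqrt(123)/3 ≈ 2.1072 - 92.421*I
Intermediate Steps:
r(l) = sqrt(l + 20/l)
H(y, p) = p*y
S = 2602586/1235067 (S = -2602586*(-1/1235067) = 2602586/1235067 ≈ 2.1072)
S - H(r(-12), 25) = 2602586/1235067 - 25*sqrt(-12 + 20/(-12)) = 2602586/1235067 - 25*sqrt(-12 + 20*(-1/12)) = 2602586/1235067 - 25*sqrt(-12 - 5/3) = 2602586/1235067 - 25*sqrt(-41/3) = 2602586/1235067 - 25*I*sqrt(123)/3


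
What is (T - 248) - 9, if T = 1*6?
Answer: -251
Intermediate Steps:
T = 6
(T - 248) - 9 = (6 - 248) - 9 = -242 - 9 = -251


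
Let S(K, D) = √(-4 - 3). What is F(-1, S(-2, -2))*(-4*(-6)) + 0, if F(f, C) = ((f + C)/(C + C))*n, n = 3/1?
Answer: 36 + 36*I*√7/7 ≈ 36.0 + 13.607*I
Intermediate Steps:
S(K, D) = I*√7 (S(K, D) = √(-7) = I*√7)
n = 3 (n = 3*1 = 3)
F(f, C) = 3*(C + f)/(2*C) (F(f, C) = ((f + C)/(C + C))*3 = ((C + f)/((2*C)))*3 = ((C + f)*(1/(2*C)))*3 = ((C + f)/(2*C))*3 = 3*(C + f)/(2*C))
F(-1, S(-2, -2))*(-4*(-6)) + 0 = (3*(I*√7 - 1)/(2*((I*√7))))*(-4*(-6)) + 0 = (3*(-I*√7/7)*(-1 + I*√7)/2)*24 + 0 = -3*I*√7*(-1 + I*√7)/14*24 + 0 = -36*I*√7*(-1 + I*√7)/7 + 0 = -36*I*√7*(-1 + I*√7)/7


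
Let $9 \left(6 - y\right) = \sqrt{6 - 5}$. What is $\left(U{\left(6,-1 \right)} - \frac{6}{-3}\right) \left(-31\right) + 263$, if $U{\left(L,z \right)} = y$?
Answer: $\frac{166}{9} \approx 18.444$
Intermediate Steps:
$y = \frac{53}{9}$ ($y = 6 - \frac{\sqrt{6 - 5}}{9} = 6 - \frac{\sqrt{1}}{9} = 6 - \frac{1}{9} = \frac{53}{9} \approx 5.8889$)
$U{\left(L,z \right)} = \frac{53}{9}$
$\left(U{\left(6,-1 \right)} - \frac{6}{-3}\right) \left(-31\right) + 263 = \left(\frac{53}{9} - \frac{6}{-3}\right) \left(-31\right) + 263 = \left(\frac{53}{9} - 6 \left(- \frac{1}{3}\right)\right) \left(-31\right) + 263 = \left(\frac{53}{9} - -2\right) \left(-31\right) + 263 = \left(\frac{53}{9} + 2\right) \left(-31\right) + 263 = \frac{71}{9} \left(-31\right) + 263 = - \frac{2201}{9} + 263 = \frac{166}{9}$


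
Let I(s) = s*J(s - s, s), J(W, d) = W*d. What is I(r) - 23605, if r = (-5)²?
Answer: -23605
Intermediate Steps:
r = 25
I(s) = 0 (I(s) = s*((s - s)*s) = s*(0*s) = s*0 = 0)
I(r) - 23605 = 0 - 23605 = -23605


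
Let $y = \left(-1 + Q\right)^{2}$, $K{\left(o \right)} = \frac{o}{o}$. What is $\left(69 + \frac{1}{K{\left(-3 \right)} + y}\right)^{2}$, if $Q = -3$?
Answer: $\frac{1378276}{289} \approx 4769.1$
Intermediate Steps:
$K{\left(o \right)} = 1$
$y = 16$ ($y = \left(-1 - 3\right)^{2} = \left(-4\right)^{2} = 16$)
$\left(69 + \frac{1}{K{\left(-3 \right)} + y}\right)^{2} = \left(69 + \frac{1}{1 + 16}\right)^{2} = \left(69 + \frac{1}{17}\right)^{2} = \left(\frac{1174}{17}\right)^{2} = \frac{1378276}{289}$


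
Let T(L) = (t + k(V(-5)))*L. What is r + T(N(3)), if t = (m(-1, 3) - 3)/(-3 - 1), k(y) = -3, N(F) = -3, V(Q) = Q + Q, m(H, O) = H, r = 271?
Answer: 277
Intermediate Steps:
V(Q) = 2*Q
t = 1 (t = (-1 - 3)/(-3 - 1) = -4/(-4) = -4*(-¼) = 1)
T(L) = -2*L (T(L) = (1 - 3)*L = -2*L)
r + T(N(3)) = 271 - 2*(-3) = 271 + 6 = 277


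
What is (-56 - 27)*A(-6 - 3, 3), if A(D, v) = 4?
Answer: -332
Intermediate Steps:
(-56 - 27)*A(-6 - 3, 3) = (-56 - 27)*4 = -83*4 = -332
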